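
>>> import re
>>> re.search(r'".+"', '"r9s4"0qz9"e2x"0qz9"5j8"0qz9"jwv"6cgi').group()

'"r9s4"0qz9"e2x"0qz9"5j8"0qz9"jwv"'

The match spans [0:33] → '"r9s4"0qz9"e2x"0qz9"5j8"0qz9"jwv"'.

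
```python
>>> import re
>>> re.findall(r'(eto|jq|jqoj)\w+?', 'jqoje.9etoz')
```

`|` is ordered: at each position the engine commits to the first alternative that works.
Matches: at [0:3] match 'jqo', group 1 = 'jq'; at [7:11] match 'etoz', group 1 = 'eto'.
`findall` collects group 1 from each match (2 total).

['jq', 'eto']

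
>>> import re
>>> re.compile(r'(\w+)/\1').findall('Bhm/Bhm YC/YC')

['Bhm', 'YC']

The backreference `\1` re-matches whatever the first group consumed, character for character.
Matches: at [0:7] match 'Bhm/Bhm', group 1 = 'Bhm'; at [8:13] match 'YC/YC', group 1 = 'YC'.
Because there's exactly one group, `findall` drops the full match and keeps group 1 from each hit.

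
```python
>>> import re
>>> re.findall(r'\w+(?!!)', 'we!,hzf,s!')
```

The negative lookaround is zero-width — it rules out positions where the adjacent text would match, without consuming anything.
Matches: at [0:1] → 'w'; at [4:7] → 'hzf'.
`findall` yields the raw match text (2 of them) because the pattern has no groups.

['w', 'hzf']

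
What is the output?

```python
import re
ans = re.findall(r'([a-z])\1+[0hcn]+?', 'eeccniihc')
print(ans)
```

['e', 'i']

A backreference is literal: `\1` must see the identical characters the first group matched.
Scanning left to right: at [0:3] match 'eec', group 1 = 'e'; at [5:8] match 'iih', group 1 = 'i'.
Because there's exactly one group, `findall` drops the full match and keeps group 1 from each hit.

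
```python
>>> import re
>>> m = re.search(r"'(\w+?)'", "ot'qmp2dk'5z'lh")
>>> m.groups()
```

('qmp2dk',)

`search` walks the string left to right and returns the first match it finds.
The match spans [2:10] → "'qmp2dk'".
Captured: group 1 = 'qmp2dk'.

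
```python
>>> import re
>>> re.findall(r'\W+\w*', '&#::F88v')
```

['&#::F88v']

The pattern matches one or more of a non-word character; then zero or more of a word character.
No capturing groups, so `findall` returns the 1 full match string.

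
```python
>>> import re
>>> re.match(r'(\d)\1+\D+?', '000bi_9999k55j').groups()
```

('0',)

The match spans [0:4] → '000b'.
Captured: group 1 = '0'.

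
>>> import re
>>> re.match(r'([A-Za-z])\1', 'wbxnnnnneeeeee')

None

`re.match` only tries the pattern at the start of the string.
Here the pattern fails at index 0, so the call returns None.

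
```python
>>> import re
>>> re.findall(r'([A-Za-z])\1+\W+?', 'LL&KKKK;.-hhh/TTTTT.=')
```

['L', 'K', 'h', 'T']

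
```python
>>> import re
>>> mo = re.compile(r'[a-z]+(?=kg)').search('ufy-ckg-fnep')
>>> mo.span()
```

(4, 5)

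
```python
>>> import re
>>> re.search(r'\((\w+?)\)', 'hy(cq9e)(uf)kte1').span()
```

`search` walks the string left to right and returns the first match it finds.
The match spans [2:8] → '(cq9e)'.
Captured: group 1 = 'cq9e'.

(2, 8)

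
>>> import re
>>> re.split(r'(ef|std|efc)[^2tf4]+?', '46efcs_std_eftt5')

['46', 'ef', 's_', 'std', 'eftt5']

Alternation isn't longest-match — the leftmost alternative that fits at this position is chosen.
Matches to split on: at [2:5] → 'efc'; at [7:11] → 'std_'.
With a capturing group present, the delimiter's captured portion is kept in the result list.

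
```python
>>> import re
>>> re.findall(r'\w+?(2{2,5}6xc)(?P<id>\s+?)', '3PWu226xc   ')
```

[('226xc', ' ')]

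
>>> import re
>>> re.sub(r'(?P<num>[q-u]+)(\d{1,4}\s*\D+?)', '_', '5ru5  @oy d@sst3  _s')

'5_oy d@_s'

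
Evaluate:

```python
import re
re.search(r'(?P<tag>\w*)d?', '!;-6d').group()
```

''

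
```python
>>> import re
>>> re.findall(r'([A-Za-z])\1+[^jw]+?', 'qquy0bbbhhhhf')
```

['q', 'b', 'h']

A backreference is literal: `\1` must see the identical characters the first group matched.
Scanning left to right: at [0:3] match 'qqu', group 1 = 'q'; at [5:9] match 'bbbh', group 1 = 'b'; at [9:13] match 'hhhf', group 1 = 'h'.
One capturing group, so `findall` returns just the captured substring from each match — 3 in all.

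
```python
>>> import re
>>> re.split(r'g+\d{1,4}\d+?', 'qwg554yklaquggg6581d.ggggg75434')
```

['qw', 'yklaqu', 'd.', '']

This matches one or more of a literal 'g'; then 1 to 4 of a digit, then one or more of a digit (lazy).
Matches to split on: at [2:6] → 'g554'; at [12:19] → 'ggg6581'; at [21:31] → 'ggggg75434'.
`split` removes every match and returns the 4 fragments in between.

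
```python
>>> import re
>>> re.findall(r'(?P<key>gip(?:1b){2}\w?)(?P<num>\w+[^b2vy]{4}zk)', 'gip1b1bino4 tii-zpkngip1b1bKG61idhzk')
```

[('gip1b1bK', 'G61idhzk')]

The pattern matches the literal 'gip', then the literal '1b' repeated 2 times, then optionally a word character (captured as 'key'); then one or more of a word character, then exactly 4 of any character except [b2vy], then the literal 'zk' (captured as 'num').
Scanning left to right: at [20:36] match 'gip1b1bKG61idhzk', groups = ('gip1b1bK', 'G61idhzk').
2 groups means the one result is a tuple of 2 captured strings — 1 here.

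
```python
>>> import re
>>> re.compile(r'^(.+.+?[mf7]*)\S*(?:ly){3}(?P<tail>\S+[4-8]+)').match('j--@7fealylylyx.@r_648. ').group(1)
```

'j--@7fea'

The match spans [0:22] → 'j--@7fealylylyx.@r_648'.
Captured: group 1 = 'j--@7fea', group 2 = 'x.@r_648'.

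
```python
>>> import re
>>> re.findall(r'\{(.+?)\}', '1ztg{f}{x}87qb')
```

['f', 'x']

Lazy quantifiers expand one character at a time until the remainder of the pattern can match.
Scanning left to right: at [4:7] match '{f}', group 1 = 'f'; at [7:10] match '{x}', group 1 = 'x'.
With a single group, `findall` returns only what that group captured — 2 items.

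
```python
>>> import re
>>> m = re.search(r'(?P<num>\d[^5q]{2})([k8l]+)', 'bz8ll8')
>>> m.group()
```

'8ll8'

The pattern matches a digit, then exactly 2 of any character except [5q] (captured as 'num'); then one or more of one of [k8l] (captured).
Unlike `match`, `search` isn't anchored — it looks for the pattern anywhere in the string.
The match spans [2:6] → '8ll8'.
Captured: group 1 = '8ll', group 2 = '8'.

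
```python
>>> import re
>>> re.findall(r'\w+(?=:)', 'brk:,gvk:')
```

['brk', 'gvk']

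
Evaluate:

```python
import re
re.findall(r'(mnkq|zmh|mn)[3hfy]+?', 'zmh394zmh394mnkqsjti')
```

['zmh', 'zmh']

Walking the string: at [0:4] match 'zmh3', group 1 = 'zmh'; at [6:10] match 'zmh3', group 1 = 'zmh'.
One capturing group, so `findall` returns just the captured substring from each match — 2 in all.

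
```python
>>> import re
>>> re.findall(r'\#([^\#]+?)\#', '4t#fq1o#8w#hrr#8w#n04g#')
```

Scanning left to right: at [2:8] match '#fq1o#', group 1 = 'fq1o'; at [10:15] match '#hrr#', group 1 = 'hrr'; at [17:23] match '#n04g#', group 1 = 'n04g'.
`findall` collects group 1 from each match (3 total).

['fq1o', 'hrr', 'n04g']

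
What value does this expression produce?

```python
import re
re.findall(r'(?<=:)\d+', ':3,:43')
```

The positive lookaround only admits positions where the adjacent text matches; those characters stay outside the span.
Matches: at [1:2] → '3'; at [4:6] → '43'.
No capturing groups, so `findall` returns the 2 full match strings.

['3', '43']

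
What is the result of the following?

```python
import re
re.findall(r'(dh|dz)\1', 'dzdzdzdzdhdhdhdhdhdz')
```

['dz', 'dz', 'dh', 'dh']

`\1` has to match the exact text group 1 already captured.
Matches: at [0:4] match 'dzdz', group 1 = 'dz'; at [4:8] match 'dzdz', group 1 = 'dz'; at [8:12] match 'dhdh', group 1 = 'dh'; at [12:16] match 'dhdh', group 1 = 'dh'.
Because there's exactly one group, `findall` drops the full match and keeps group 1 from each hit.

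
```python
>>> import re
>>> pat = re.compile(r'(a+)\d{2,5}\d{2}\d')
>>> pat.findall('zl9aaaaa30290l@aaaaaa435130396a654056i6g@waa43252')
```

['aaaaa', 'aaaaaa', 'a', 'aa']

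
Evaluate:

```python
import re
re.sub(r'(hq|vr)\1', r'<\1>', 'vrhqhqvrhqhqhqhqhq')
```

'vr<hq>vr<hq><hq>hq'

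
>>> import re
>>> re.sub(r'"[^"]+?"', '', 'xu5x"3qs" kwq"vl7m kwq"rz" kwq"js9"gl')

'xu5x kwqrzjs9"gl'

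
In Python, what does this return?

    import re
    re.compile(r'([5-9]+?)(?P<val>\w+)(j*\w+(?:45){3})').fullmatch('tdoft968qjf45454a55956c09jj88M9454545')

None

`re.fullmatch` is like wrapping the pattern in `^…$` (in single-line mode).
Here the string isn't matched end-to-end, so the call returns None.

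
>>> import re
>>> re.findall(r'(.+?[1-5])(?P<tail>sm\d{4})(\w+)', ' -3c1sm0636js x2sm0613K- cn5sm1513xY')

[(' -3c1', 'sm0636', 'js'), (' x2', 'sm0613', 'K'), ('- cn5', 'sm1513', 'xY')]

Pattern: one or more of any character (lazy), then a character in [1-5] (captured); then the literal 'sm', then exactly 4 of a digit (captured as 'tail'); then one or more of a word character (captured).
A non-greedy quantifier consumes as few characters as it can — just enough that the remainder of the pattern still matches from where it stops; whatever follows it matches normally.
Scanning left to right: at [0:13] match ' -3c1sm0636js', groups = (' -3c1', 'sm0636', 'js'); at [13:23] match ' x2sm0613K', groups = (' x2', 'sm0613', 'K'); at [23:36] match '- cn5sm1513xY', groups = ('- cn5', 'sm1513', 'xY').
`findall` packs the 3 group values into a tuple for every match.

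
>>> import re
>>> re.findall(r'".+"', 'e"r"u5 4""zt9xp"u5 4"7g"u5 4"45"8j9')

['"r"u5 4""zt9xp"u5 4"7g"u5 4"45"']

Walking the string: at [1:32] → '"r"u5 4""zt9xp"u5 4"7g"u5 4"45"'.
With no groups in the pattern, `findall` gives back each whole match — 1 here.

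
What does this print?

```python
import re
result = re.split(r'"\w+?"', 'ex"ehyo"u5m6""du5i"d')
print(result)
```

Matches to split on: at [2:8] → '"ehyo"'; at [13:19] → '"du5i"'.
The string is cut at each match, leaving 3 pieces.

['ex', 'u5m6"', 'd']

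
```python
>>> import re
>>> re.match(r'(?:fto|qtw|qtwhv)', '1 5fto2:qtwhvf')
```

`re.match` only tries the pattern at the start of the string.
Here the pattern fails at index 0, so the call returns None.

None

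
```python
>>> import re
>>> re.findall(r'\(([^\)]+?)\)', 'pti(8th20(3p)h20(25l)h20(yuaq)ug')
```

['8th20(3p', '25l', 'yuaq']

`findall` collects group 1 from each match (3 total).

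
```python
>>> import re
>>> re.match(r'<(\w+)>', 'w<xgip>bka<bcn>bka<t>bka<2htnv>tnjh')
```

None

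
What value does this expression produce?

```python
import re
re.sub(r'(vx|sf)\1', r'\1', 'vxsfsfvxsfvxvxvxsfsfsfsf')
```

'vxsfvxsfvxvxsfsf'

`\1` has to match the exact text group 1 already captured.
The replacement refers to a captured group, so each match is rewritten using its own captured text.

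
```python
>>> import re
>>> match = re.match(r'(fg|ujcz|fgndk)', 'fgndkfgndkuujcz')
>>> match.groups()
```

('fg',)

`|` is ordered: at each position the engine commits to the first alternative that works.
`re.match` won't scan ahead — the pattern has to work from the very first character.
The match spans [0:2] → 'fg'.
Captured: group 1 = 'fg'.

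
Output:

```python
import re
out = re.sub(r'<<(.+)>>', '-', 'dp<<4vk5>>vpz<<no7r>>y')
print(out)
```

`sub` substitutes '-' at each match site.

dp-y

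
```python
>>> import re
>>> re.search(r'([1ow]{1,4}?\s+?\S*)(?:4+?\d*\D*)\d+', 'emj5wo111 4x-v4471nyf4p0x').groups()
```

('o111 4x-v4471nyf',)

This matches 1 to 4 of one of [1ow] (lazy), then one or more of whitespace (lazy), then zero or more of a non-whitespace character (captured); then one or more of the literal '4' (lazy), then zero or more of a digit, then zero or more of a non-digit (non-capturing group); then one or more of a digit.
`re.search` tries every starting position until one works.
The match spans [5:24] → 'o111 4x-v4471nyf4p0'.
Captured: group 1 = 'o111 4x-v4471nyf'.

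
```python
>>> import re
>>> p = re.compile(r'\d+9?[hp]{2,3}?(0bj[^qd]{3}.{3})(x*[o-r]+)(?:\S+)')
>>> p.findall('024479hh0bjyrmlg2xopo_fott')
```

The pattern matches one or more of a digit, then optionally the literal '9', then 2 to 3 of one of [hp] (lazy); then the literal '0bj', then exactly 3 of any character except [qd], then exactly 3 of any character (captured); then zero or more of the literal 'x', then one or more of a character in [o-r] (captured); then one or more of a non-whitespace character (non-capturing group).
Matches: at [0:26] match '024479hh0bjyrmlg2xopo_fott', groups = ('0bjyrmlg2', 'xopo').
`findall` packs the 2 group values into a tuple for every match.

[('0bjyrmlg2', 'xopo')]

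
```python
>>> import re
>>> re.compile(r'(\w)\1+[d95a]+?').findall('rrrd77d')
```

['r', '7']

After group 1 captures some text, `\1` only succeeds where that same text appears again.
Walking the string: at [0:4] match 'rrrd', group 1 = 'r'; at [4:7] match '77d', group 1 = '7'.
One capturing group, so `findall` returns just the captured substring from each match — 2 in all.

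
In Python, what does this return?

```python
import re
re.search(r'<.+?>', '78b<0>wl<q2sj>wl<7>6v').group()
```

The `?` after the quantifier makes it lazy — it takes as little as possible before letting the rest of the pattern try.
`re.search` scans for the first position where the pattern succeeds.
The match spans [3:6] → '<0>'.

'<0>'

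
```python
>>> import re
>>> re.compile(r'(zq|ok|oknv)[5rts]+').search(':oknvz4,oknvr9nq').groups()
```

The match spans [8:13] → 'oknvr'.
Captured: group 1 = 'oknv'.

('oknv',)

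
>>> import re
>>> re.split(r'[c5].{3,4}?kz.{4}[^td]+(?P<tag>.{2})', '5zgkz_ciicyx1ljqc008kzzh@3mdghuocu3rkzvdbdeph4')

['5zgkz_ciicyx1ljq', 'dg', 'huo', 'h4', '']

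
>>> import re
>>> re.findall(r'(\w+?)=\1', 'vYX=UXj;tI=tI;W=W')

['tI', 'W']

`\1` is not a pattern — it's the concrete string captured by group 1, re-applied verbatim.
One capturing group, so `findall` returns just the captured substring from each match — 2 in all.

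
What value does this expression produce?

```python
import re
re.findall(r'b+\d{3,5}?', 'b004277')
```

['b004']

Pattern: one or more of a literal 'b'; then 3 to 5 of a digit (lazy).
Matches: at [0:4] → 'b004'.
Since nothing is captured, `findall` lists the 1 matched substring directly.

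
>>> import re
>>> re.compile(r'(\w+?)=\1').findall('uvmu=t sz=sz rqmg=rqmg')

`\1` is not a pattern — it's the concrete string captured by group 1, re-applied verbatim.
Scanning left to right: at [7:12] match 'sz=sz', group 1 = 'sz'; at [13:22] match 'rqmg=rqmg', group 1 = 'rqmg'.
One capturing group, so `findall` returns just the captured substring from each match — 2 in all.

['sz', 'rqmg']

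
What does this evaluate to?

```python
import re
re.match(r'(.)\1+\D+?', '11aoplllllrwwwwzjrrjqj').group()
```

'11a'

The backreference `\1` re-matches whatever the first group consumed, character for character.
With `match`, the pattern is implicitly anchored at the beginning.
The match spans [0:3] → '11a'.
Captured: group 1 = '1'.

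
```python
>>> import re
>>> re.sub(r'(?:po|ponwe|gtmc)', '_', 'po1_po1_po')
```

Every occurrence is swapped for '_'.

'_1__1__'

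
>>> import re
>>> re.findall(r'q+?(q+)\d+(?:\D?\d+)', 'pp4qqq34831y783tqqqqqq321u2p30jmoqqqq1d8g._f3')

The pattern matches one or more of a literal 'q' (lazy); then one or more of a literal 'q' (captured); then one or more of a digit; then optionally a non-digit, then one or more of a digit (non-capturing group).
Lazy quantifiers expand one character at a time until the remainder of the pattern can match.
Walking the string: at [3:15] match 'qqq34831y783', group 1 = 'qq'; at [16:27] match 'qqqqqq321u2', group 1 = 'qqqqq'; at [33:40] match 'qqqq1d8', group 1 = 'qqq'.
One capturing group, so `findall` returns just the captured substring from each match — 3 in all.

['qq', 'qqqqq', 'qqq']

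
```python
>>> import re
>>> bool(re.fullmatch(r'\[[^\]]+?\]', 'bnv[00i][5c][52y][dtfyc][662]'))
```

False

`re.fullmatch` requires the pattern to consume the entire string.
Here there's no way to consume every character, so the call returns None, and `bool(None)` is False.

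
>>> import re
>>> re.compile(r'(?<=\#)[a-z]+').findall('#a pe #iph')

['a', 'iph']

Because the assertion is zero-width, the text it checks is not consumed and won't appear in the result.
Since nothing is captured, `findall` lists the 2 matched substrings directly.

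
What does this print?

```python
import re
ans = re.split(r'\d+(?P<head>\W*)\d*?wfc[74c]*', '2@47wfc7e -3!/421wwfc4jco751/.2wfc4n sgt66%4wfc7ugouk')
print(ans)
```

This matches one or more of a digit; then zero or more of a non-word character (captured as 'head'); then zero or more of a digit (lazy); then the literal 'wfc', then zero or more of one of [74c].
Matches to split on: at [0:8] → '2@47wfc7'; at [25:35] → '751/.2wfc4'; at [40:48] → '66%4wfc7'.
The group in the pattern means `split` returns the separators' captures alongside the pieces.

['', '@', 'e -3!/421wwfc4jco', '/.', 'n sgt', '%', 'ugouk']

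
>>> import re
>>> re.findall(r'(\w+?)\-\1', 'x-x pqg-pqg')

['x', 'pqg']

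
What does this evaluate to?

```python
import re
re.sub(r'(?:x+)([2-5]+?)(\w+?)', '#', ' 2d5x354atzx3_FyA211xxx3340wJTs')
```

This matches one or more of a literal 'x' (non-capturing group); then one or more of a character in [2-5] (lazy) (captured); then one or more of a word character (lazy) (captured).
The `?` after the quantifier makes it lazy — it takes as little as possible before letting the rest of the pattern try.
Matches: at [4:7] → 'x35'; at [11:14] → 'x3_'; at [20:25] → 'xxx33'.
`sub` substitutes '#' at each match site.

' 2d5#4atz#FyA211#40wJTs'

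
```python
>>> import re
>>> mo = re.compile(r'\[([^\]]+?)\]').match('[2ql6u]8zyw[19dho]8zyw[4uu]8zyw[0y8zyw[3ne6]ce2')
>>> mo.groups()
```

`match` is anchored at position 0; if the pattern doesn't fit there, it returns None.
The match spans [0:7] → '[2ql6u]'.
Captured: group 1 = '2ql6u'.

('2ql6u',)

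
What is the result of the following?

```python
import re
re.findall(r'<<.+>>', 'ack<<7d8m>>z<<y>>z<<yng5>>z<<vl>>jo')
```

Since nothing is captured, `findall` lists the 1 matched substring directly.

['<<7d8m>>z<<y>>z<<yng5>>z<<vl>>']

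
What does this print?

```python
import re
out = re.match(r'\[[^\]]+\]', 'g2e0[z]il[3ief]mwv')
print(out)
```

None

`match` is anchored at position 0; if the pattern doesn't fit there, it returns None.
Here the pattern fails at index 0, so the call returns None.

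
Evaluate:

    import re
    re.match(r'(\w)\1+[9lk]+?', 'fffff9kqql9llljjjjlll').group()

'fffff9'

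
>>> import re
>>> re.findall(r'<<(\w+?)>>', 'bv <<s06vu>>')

['s06vu']

One capturing group, so `findall` returns just the captured substring from the one match — 1 in all.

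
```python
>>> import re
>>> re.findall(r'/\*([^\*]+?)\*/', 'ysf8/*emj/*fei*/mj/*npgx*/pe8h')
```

['fei', 'npgx']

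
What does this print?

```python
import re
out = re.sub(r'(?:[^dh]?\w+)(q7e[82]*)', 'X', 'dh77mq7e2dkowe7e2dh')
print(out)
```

This matches optionally any character except [dh], then one or more of a word character (non-capturing group); then the literal 'q7e', then zero or more of one of [82] (captured).
Matches: at [0:9] → 'dh77mq7e2'.
Every occurrence is swapped for 'X'.

Xdkowe7e2dh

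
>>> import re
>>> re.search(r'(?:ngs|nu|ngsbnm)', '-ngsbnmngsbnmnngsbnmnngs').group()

'ngs'

Alternation tries branches left to right and keeps the first one that lets the overall match succeed at that position.
Unlike `match`, `search` isn't anchored — it looks for the pattern anywhere in the string.
The match spans [1:4] → 'ngs'.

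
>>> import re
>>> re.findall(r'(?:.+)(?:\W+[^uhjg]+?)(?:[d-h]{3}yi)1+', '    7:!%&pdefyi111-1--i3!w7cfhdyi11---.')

['    7:!%&pdefyi111-1--i3!w7cfhdyi11']

The pattern matches one or more of any character (non-capturing group); then one or more of a non-word character, then one or more of any character except [uhjg] (lazy) (non-capturing group); then exactly 3 of a character in [d-h], then the literal 'yi' (non-capturing group); then one or more of a literal '1'.
Scanning left to right: at [0:35] → '    7:!%&pdefyi111-1--i3!w7cfhdyi11'.
Since nothing is captured, `findall` lists the 1 matched substring directly.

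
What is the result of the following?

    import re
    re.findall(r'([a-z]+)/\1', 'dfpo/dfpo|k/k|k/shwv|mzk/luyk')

After group 1 captures some text, `\1` only succeeds where that same text appears again.
Walking the string: at [0:9] match 'dfpo/dfpo', group 1 = 'dfpo'; at [10:13] match 'k/k', group 1 = 'k'.
One capturing group, so `findall` returns just the captured substring from each match — 2 in all.

['dfpo', 'k']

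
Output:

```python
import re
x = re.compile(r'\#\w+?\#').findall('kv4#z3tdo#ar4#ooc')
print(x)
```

Scanning left to right: at [3:10] → '#z3tdo#'.
Since nothing is captured, `findall` lists the 1 matched substring directly.

['#z3tdo#']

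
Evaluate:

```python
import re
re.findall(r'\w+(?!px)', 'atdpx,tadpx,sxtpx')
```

The negative lookahead/lookbehind blocks any match where the forbidden context is present.
Since nothing is captured, `findall` lists the 3 matched substrings directly.

['atdpx', 'tadpx', 'sxtpx']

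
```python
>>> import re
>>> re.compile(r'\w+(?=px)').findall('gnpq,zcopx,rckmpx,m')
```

The positive lookaround only admits positions where the adjacent text matches; those characters stay outside the span.
No capturing groups, so `findall` returns the 2 full match strings.

['zco', 'rckm']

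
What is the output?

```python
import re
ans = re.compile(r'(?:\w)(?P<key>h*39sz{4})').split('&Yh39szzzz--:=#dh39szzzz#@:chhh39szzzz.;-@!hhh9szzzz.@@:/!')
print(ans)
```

This matches a word character (non-capturing group); then zero or more of the literal 'h', then the literal '39s', then exactly 4 of the literal 'z' (captured as 'key').
Matches to split on: at [1:10] → 'Yh39szzzz'; at [15:24] → 'dh39szzzz'; at [27:38] → 'chhh39szzzz'.
The group in the pattern means `split` returns the separators' captures alongside the pieces.

['&', 'h39szzzz', '--:=#', 'h39szzzz', '#@:', 'hhh39szzzz', '.;-@!hhh9szzzz.@@:/!']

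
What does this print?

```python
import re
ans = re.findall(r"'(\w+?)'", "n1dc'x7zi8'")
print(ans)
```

['x7zi8']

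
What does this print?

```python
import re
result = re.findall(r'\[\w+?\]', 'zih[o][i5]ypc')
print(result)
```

Walking the string: at [3:6] → '[o]'; at [6:10] → '[i5]'.
`findall` yields the raw match text (2 of them) because the pattern has no groups.

['[o]', '[i5]']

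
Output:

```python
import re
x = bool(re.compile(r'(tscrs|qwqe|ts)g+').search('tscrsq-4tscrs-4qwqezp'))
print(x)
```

`re.search` tries every starting position until one works.
Here the pattern never matches, so the call returns None, and `bool(None)` is False.

False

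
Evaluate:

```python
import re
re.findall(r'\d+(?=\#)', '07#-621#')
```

['07', '621']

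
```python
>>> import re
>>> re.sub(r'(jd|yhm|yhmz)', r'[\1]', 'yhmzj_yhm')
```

Alternation tries branches left to right and keeps the first one that lets the overall match succeed at that position.
`\1` in the replacement pulls in group 1's text for each match.

'[yhm]zj_[yhm]'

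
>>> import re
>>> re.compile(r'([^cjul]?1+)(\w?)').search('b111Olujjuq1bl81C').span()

(0, 5)

The match spans [0:5] → 'b111O'.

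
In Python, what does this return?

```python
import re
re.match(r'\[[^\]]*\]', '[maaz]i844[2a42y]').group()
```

'[maaz]'

`re.match` only tries the pattern at the start of the string.
The match spans [0:6] → '[maaz]'.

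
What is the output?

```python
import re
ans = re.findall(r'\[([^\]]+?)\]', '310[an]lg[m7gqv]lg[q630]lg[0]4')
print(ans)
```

['an', 'm7gqv', 'q630', '0']

`findall` collects group 1 from each match (4 total).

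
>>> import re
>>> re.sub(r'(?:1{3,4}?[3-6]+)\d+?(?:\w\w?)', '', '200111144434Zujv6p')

'200jv6p'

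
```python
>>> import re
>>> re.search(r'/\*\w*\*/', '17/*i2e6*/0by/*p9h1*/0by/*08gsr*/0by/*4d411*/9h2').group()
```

'/*i2e6*/'

`re.search` scans for the first position where the pattern succeeds.
The match spans [2:10] → '/*i2e6*/'.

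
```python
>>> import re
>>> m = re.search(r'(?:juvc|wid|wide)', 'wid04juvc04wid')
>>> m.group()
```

Unlike `match`, `search` isn't anchored — it looks for the pattern anywhere in the string.
The match spans [0:3] → 'wid'.

'wid'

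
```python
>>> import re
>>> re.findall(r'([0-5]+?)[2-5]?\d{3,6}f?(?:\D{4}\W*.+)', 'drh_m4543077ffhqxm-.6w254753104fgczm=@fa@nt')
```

['4']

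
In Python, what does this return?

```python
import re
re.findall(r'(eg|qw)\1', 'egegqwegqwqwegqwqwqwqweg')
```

A backreference is literal: `\1` must see the identical characters the first group matched.
With a single group, `findall` returns only what that group captured — 4 items.

['eg', 'qw', 'qw', 'qw']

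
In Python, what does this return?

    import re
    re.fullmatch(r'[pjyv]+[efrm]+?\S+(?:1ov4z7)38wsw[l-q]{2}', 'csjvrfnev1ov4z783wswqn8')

None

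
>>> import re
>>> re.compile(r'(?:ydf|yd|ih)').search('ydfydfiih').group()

'ydf'

`|` is ordered: at each position the engine commits to the first alternative that works.
`search` walks the string left to right and returns the first match it finds.
The match spans [0:3] → 'ydf'.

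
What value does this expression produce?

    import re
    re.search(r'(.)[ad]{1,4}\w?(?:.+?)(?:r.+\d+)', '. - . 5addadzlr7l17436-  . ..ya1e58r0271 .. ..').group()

'5addadzlr7l17436-  . ..ya1e58r0271'

The pattern matches any character (captured); then 1 to 4 of one of [ad]; then optionally a word character; then one or more of any character (lazy) (non-capturing group); then a literal 'r', then one or more of any character, then one or more of a digit (non-capturing group).
`re.search` tries every starting position until one works.
The match spans [6:40] → '5addadzlr7l17436-  . ..ya1e58r0271'.
Captured: group 1 = '5'.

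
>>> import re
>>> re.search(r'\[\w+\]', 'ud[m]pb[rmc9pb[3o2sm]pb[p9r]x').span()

(2, 5)

`re.search` scans for the first position where the pattern succeeds.
The match spans [2:5] → '[m]'.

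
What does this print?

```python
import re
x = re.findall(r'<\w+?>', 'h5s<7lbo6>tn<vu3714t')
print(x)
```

['<7lbo6>']

Walking the string: at [3:10] → '<7lbo6>'.
`findall` yields the raw match text (1 of them) because the pattern has no groups.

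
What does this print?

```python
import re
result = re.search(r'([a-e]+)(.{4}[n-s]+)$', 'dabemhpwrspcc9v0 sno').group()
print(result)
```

This matches one or more of a character in [a-e] (captured); then exactly 4 of any character, then one or more of a character in [n-s] (captured); then anchored at the end.
Unlike `match`, `search` isn't anchored — it looks for the pattern anywhere in the string.
The match spans [11:20] → 'cc9v0 sno'.
Captured: group 1 = 'cc', group 2 = '9v0 sno'.

cc9v0 sno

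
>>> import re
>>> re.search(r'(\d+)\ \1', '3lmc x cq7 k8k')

After group 1 captures some text, `\1` only succeeds where that same text appears again.
Here the pattern never matches, so the call returns None.

None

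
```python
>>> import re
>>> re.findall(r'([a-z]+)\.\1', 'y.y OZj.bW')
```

['y']

`\1` has to match the exact text group 1 already captured.
With a single group, `findall` returns only what that group captured — 1 item.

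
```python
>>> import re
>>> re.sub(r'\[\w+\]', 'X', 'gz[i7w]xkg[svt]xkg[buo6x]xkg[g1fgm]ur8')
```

'gzXxkgXxkgXxkgXur8'

Matches: at [2:7] → '[i7w]'; at [10:15] → '[svt]'; at [18:25] → '[buo6x]'; at [28:35] → '[g1fgm]'.
Every occurrence is swapped for 'X'.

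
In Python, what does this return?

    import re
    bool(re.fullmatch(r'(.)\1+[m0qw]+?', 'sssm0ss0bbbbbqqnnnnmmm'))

False

`re.fullmatch` requires the pattern to consume the entire string.
Here the pattern can't cover the whole string, so the call returns None, and `bool(None)` is False.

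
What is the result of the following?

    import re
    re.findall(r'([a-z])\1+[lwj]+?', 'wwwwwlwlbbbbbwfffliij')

`\1` is not a pattern — it's the concrete string captured by group 1, re-applied verbatim.
Matches: at [0:6] match 'wwwwwl', group 1 = 'w'; at [8:14] match 'bbbbbw', group 1 = 'b'; at [14:18] match 'fffl', group 1 = 'f'; at [18:21] match 'iij', group 1 = 'i'.
`findall` collects group 1 from each match (4 total).

['w', 'b', 'f', 'i']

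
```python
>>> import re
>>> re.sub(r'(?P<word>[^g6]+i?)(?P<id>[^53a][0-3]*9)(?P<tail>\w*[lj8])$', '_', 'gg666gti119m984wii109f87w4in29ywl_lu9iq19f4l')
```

The pattern matches one or more of any character except [g6], then optionally the literal 'i' (captured as 'word'); then any character except [53a], then zero or more of a character in [0-3], then a literal '9' (captured as 'id'); then zero or more of a word character, then one of [lj8] (captured as 'tail'); then anchored at the end.
Each match is replaced by '_'.

'gg666g_'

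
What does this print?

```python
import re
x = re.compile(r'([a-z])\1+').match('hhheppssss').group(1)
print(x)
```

h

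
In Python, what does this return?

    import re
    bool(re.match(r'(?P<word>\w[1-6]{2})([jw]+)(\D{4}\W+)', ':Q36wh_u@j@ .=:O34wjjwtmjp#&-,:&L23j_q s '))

The pattern matches a word character, then exactly 2 of a character in [1-6] (captured as 'word'); then one or more of one of [jw] (captured); then exactly 4 of a non-digit, then one or more of a non-word character (captured).
`re.match` won't scan ahead — the pattern has to work from the very first character.
Here position 0 doesn't satisfy it, so the call returns None, and `bool(None)` is False.

False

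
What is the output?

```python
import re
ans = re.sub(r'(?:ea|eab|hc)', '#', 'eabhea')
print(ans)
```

#bh#

Branches in `(...|...)` are attempted left-to-right; the first branch that allows the whole pattern to succeed is taken.
Matches: at [0:2] → 'ea'; at [4:6] → 'ea'.
Each match is replaced by '#'.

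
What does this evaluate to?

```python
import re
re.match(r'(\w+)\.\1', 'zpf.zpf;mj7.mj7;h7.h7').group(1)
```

'zpf'

The match spans [0:7] → 'zpf.zpf'.
Captured: group 1 = 'zpf'.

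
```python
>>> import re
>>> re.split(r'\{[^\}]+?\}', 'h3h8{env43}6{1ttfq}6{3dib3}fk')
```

['h3h8', '6', '6', 'fk']

Matches to split on: at [4:11] → '{env43}'; at [12:19] → '{1ttfq}'; at [20:27] → '{3dib3}'.
`split` removes every match and returns the 4 fragments in between.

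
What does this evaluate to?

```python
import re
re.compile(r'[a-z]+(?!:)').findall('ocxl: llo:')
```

['ocx', 'll']

Because the assertion is negative and zero-width, positions next to the forbidden text are skipped.
Walking the string: at [0:3] → 'ocx'; at [6:8] → 'll'.
No capturing groups, so `findall` returns the 2 full match strings.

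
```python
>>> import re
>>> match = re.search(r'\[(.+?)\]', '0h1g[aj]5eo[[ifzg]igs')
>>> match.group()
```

'[aj]'

A `+?`/`*?`/`{m,n}?` starts at its minimum and grows only as far as needed for what follows to match.
`re.search` scans for the first position where the pattern succeeds.
The match spans [4:8] → '[aj]'.
Captured: group 1 = 'aj'.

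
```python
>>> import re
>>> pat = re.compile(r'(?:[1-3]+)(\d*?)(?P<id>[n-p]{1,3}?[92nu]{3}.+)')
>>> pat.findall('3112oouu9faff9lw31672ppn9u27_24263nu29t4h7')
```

The pattern matches one or more of a character in [1-3] (non-capturing group); then zero or more of a digit (lazy) (captured); then 1 to 3 of a character in [n-p] (lazy), then exactly 3 of one of [92nu], then one or more of any character (captured as 'id').
Scanning left to right: at [0:42] match '3112oouu9faff9lw31672ppn9u27_24263nu29t4h7', groups = ('', 'oouu9faff9lw31672ppn9u27_24263nu29t4h7').
2 groups means the one result is a tuple of 2 captured strings — 1 here.

[('', 'oouu9faff9lw31672ppn9u27_24263nu29t4h7')]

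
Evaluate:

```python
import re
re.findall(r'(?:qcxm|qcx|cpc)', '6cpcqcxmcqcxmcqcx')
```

['cpc', 'qcxm', 'qcxm', 'qcx']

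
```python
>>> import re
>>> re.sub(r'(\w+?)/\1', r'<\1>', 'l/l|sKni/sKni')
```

A backreference is literal: `\1` must see the identical characters the first group matched.
Matches: at [0:3] → 'l/l'; at [4:13] → 'sKni/sKni'.
The replacement refers to a captured group, so each match is rewritten using its own captured text.

'<l>|<sKni>'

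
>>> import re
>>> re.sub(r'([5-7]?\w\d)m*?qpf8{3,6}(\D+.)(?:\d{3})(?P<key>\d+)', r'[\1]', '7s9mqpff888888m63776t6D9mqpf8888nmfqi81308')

'7s9mqpff888888m63776t[6D9]'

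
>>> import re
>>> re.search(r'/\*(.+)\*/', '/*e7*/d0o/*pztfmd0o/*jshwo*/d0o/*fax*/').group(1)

`re.search` tries every starting position until one works.
The match spans [0:38] → '/*e7*/d0o/*pztfmd0o/*jshwo*/d0o/*fax*/'.
Captured: group 1 = 'e7*/d0o/*pztfmd0o/*jshwo*/d0o/*fax'.

'e7*/d0o/*pztfmd0o/*jshwo*/d0o/*fax'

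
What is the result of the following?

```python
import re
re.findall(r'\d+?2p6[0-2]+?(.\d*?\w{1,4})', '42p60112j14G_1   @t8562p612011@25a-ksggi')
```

['112j1', '2011']

The pattern matches one or more of a digit (lazy), then the literal '2p6', then one or more of a character in [0-2] (lazy); then any character, then zero or more of a digit (lazy), then 1 to 4 of a word character (captured).
Matches: at [0:10] match '42p60112j1', group 1 = '112j1'; at [19:30] match '8562p612011', group 1 = '2011'.
Because there's exactly one group, `findall` drops the full match and keeps group 1 from each hit.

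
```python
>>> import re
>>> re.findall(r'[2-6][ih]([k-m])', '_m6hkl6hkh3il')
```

['k', 'k', 'l']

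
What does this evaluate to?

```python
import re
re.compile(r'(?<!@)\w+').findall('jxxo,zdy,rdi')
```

['jxxo', 'zdy', 'rdi']

The negative lookahead/lookbehind blocks any match where the forbidden context is present.
Scanning left to right: at [0:4] → 'jxxo'; at [5:8] → 'zdy'; at [9:12] → 'rdi'.
Since nothing is captured, `findall` lists the 3 matched substrings directly.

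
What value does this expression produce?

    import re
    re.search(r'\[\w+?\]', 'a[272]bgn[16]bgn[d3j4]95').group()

'[272]'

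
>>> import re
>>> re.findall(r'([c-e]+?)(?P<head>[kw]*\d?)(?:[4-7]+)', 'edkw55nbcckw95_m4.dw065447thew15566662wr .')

[('ed', 'kw5'), ('cc', 'kw9'), ('d', 'w0'), ('e', 'w1')]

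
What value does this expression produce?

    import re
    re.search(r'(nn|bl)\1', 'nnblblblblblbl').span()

`\1` is not a pattern — it's the concrete string captured by group 1, re-applied verbatim.
Unlike `match`, `search` isn't anchored — it looks for the pattern anywhere in the string.
The match spans [2:6] → 'blbl'.
Captured: group 1 = 'bl'.

(2, 6)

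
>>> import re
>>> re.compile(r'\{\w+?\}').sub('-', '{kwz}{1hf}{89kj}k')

Matches: at [0:5] → '{kwz}'; at [5:10] → '{1hf}'; at [10:16] → '{89kj}'.
Each match is replaced by '-'.

'---k'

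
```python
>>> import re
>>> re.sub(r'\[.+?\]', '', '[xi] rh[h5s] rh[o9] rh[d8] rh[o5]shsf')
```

' rh rh rh rhshsf'

Because the quantifier is non-greedy, it stops expanding at the earliest point where the rest of the pattern can succeed.
Every occurrence is swapped for ''.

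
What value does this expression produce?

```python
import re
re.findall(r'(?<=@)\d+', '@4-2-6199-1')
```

['4']

The lookaround is zero-width — it requires the adjacent text to match without consuming it, so the asserted text isn't part of the match.
With no groups in the pattern, `findall` gives back each whole match — 1 here.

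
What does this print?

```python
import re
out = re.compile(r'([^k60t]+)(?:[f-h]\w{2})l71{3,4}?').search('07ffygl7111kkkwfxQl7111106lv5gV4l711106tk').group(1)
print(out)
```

7f

This matches one or more of any character except [k60t] (captured); then a character in [f-h], then exactly 2 of a word character (non-capturing group); then the literal 'l7', then 3 to 4 of the literal '1' (lazy).
Unlike `match`, `search` isn't anchored — it looks for the pattern anywhere in the string.
The match spans [1:11] → '7ffygl7111'.
Captured: group 1 = '7f'.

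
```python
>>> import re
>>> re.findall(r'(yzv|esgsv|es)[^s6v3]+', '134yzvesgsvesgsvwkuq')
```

Alternation tries branches left to right and keeps the first one that lets the overall match succeed at that position.
Because there's exactly one group, `findall` drops the full match and keeps group 1 from each hit.

['yzv', 'esgsv']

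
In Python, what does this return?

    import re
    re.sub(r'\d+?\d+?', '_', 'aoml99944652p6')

'aoml____p6'

With the lazy modifier that quantifier settles for the fewest repetitions that let the rest of the pattern succeed (the atoms after it are unaffected and can still be greedy).
Each match is replaced by '_'.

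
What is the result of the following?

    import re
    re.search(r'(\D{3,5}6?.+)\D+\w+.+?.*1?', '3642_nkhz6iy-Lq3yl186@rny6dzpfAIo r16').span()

The pattern matches 3 to 5 of a non-digit, then optionally the literal '6', then one or more of any character (captured); then one or more of a non-digit; then one or more of a word character; then one or more of any character (lazy), then zero or more of any character, then optionally a literal '1'.
Unlike `match`, `search` isn't anchored — it looks for the pattern anywhere in the string.
The match spans [4:37] → '_nkhz6iy-Lq3yl186@rny6dzpfAIo r16'.
Captured: group 1 = '_nkhz6iy-Lq3yl186@rny6dzpfAIo '.

(4, 37)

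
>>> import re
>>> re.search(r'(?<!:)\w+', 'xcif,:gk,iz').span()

The negative lookaround is zero-width — it rules out positions where the adjacent text would match, without consuming anything.
The match spans [0:4] → 'xcif'.

(0, 4)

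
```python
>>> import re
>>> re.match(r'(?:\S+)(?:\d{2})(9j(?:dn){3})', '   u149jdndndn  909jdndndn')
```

None

Pattern: one or more of a non-whitespace character (non-capturing group); then exactly 2 of a digit (non-capturing group); then the literal '9j', then the literal 'dn' repeated 3 times (captured).
`re.match` only tries the pattern at the start of the string.
Here the string doesn't start with a match, so the call returns None.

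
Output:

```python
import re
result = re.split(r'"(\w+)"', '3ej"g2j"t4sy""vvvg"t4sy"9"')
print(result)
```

Matches to split on: at [3:8] → '"g2j"'; at [13:19] → '"vvvg"'; at [23:26] → '"9"'.
`re.split` interleaves the captured-group text with the surrounding fragments.

['3ej', 'g2j', 't4sy"', 'vvvg', 't4sy', '9', '']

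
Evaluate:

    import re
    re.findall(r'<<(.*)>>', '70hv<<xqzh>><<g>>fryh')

['xqzh>><<g']

Matches: at [4:17] match '<<xqzh>><<g>>', group 1 = 'xqzh>><<g'.
`findall` collects group 1 from the one match (1 total).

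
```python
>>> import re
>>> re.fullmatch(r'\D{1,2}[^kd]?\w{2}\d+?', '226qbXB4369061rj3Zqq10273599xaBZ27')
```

This matches 1 to 2 of a non-digit, then optionally any character except [kd]; then exactly 2 of a word character, then one or more of a digit (lazy).
`re.fullmatch` is like wrapping the pattern in `^…$` (in single-line mode).
Here the pattern can't cover the whole string, so the call returns None.

None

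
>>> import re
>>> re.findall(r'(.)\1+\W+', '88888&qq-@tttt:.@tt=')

`\1` is not a pattern — it's the concrete string captured by group 1, re-applied verbatim.
Scanning left to right: at [0:6] match '88888&', group 1 = '8'; at [6:10] match 'qq-@', group 1 = 'q'; at [10:17] match 'tttt:.@', group 1 = 't'; at [17:20] match 'tt=', group 1 = 't'.
With a single group, `findall` returns only what that group captured — 4 items.

['8', 'q', 't', 't']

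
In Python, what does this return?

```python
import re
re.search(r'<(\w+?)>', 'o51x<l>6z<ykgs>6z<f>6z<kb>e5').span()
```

(4, 7)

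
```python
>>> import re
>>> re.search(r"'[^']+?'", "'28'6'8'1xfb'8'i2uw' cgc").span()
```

`re.search` tries every starting position until one works.
The match spans [0:4] → "'28'".

(0, 4)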